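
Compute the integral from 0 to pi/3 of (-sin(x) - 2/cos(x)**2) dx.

-2*sqrt(3) - 1/2

An antiderivative is F(x) = cos(x) - 2*tan(x).
Then F(pi/3) - F(0) = (1/2 - 2*sqrt(3)) - (1) = -2*sqrt(3) - 1/2.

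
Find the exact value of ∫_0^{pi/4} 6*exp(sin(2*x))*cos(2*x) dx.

Let u = sin(2*x), so du = 2*cos(2*x) dx. When x = 0, u = 0; when x = pi/4, u = 1.
The integral becomes 3·∫ exp(u) du from 0 to 1, with antiderivative 3*exp(u).
Back in x: F(x) = 3*exp(sin(2*x)).
Then F(pi/4) - F(0) = (3*E) - (3) = -3 + 3*E.

-3 + 3*E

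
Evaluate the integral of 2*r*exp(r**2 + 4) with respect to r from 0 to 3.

-exp(4) + exp(13)

Let u = r**2 + 4, so du = 2*r dr. When r = 0, u = 4; when r = 3, u = 13.
The integral becomes ∫ exp(u) du from 4 to 13, with antiderivative exp(u).
Back in r: F(r) = exp(r**2 + 4).
Then F(3) - F(0) = (exp(13)) - (exp(4)) = -exp(4) + exp(13).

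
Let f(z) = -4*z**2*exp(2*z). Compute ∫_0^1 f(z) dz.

Integrate by parts twice (u = z^2, dv = -4*exp(2*z) dz).
An antiderivative is F(z) = (-2*z**2 + 2*z - 1)*exp(2*z).
Then F(1) - F(0) = (-exp(2)) - (-1) = 1 - exp(2).

1 - exp(2)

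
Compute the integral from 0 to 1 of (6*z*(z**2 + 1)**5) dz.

Let u = z**2 + 1, so du = 2*z dz. When z = 0, u = 1; when z = 1, u = 2.
The integral becomes 3·∫ u**5 du from 1 to 2, with antiderivative u**6/2.
Back in z: F(z) = (z**2 + 1)**6/2.
Then F(1) - F(0) = (32) - (1/2) = 63/2.

63/2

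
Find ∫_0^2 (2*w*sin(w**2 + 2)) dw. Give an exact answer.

-cos(6) + cos(2)

Let u = w**2 + 2, so du = 2*w dw. When w = 0, u = 2; when w = 2, u = 6.
The integral becomes ∫ sin(u) du from 2 to 6, with antiderivative -cos(u).
Back in w: F(w) = -cos(w**2 + 2).
Then F(2) - F(0) = (-cos(6)) - (-cos(2)) = -cos(6) + cos(2).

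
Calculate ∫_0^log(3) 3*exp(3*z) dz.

26

Let u = exp(z), so du = exp(z) dz. When z = 0, u = 1; when z = log(3), u = 3.
The integral becomes 3·∫ u**2 du from 1 to 3, with antiderivative u**3.
Back in z: F(z) = exp(3*z).
Then F(log(3)) - F(0) = (27) - (1) = 26.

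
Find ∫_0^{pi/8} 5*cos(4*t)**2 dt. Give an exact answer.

5*pi/16

Use the identity cos^2(4*t) = (1 + cos(8*t))/2.
An antiderivative is F(t) = 5*t/2 + 5*sin(8*t)/16.
Then F(pi/8) - F(0) = (5*pi/16) - (0) = 5*pi/16.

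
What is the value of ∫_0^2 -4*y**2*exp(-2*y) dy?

-1 + 13*exp(-4)

Integrate by parts twice (u = y^2, dv = -4*exp(-2*y) dy).
An antiderivative is F(y) = (2*y**2 + 2*y + 1)*exp(-2*y).
Then F(2) - F(0) = (13*exp(-4)) - (1) = -1 + 13*exp(-4).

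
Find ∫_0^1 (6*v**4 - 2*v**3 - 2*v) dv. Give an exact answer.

By the power rule, an antiderivative is F(v) = 6*v**5/5 - v**4/2 - v**2.
Then F(1) - F(0) = (-3/10) - (0) = -3/10.

-3/10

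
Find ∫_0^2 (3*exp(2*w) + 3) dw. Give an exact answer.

9/2 + 3*exp(4)/2

An antiderivative is F(w) = 3*exp(2*w)/2 + 3*w.
Then F(2) - F(0) = (6 + 3*exp(4)/2) - (3/2) = 9/2 + 3*exp(4)/2.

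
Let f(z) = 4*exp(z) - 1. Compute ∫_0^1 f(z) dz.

-5 + 4*E

An antiderivative is F(z) = -z + 4*exp(z).
Then F(1) - F(0) = (-1 + 4*E) - (4) = -5 + 4*E.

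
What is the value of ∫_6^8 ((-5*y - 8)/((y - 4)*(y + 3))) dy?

Factor the denominator: y**2 - y - 12 = (y + 3)(y - 4).
Partial fractions: (-5*y - 8)/((y - 4)*(y + 3)) = -1/(y + 3) - 4/(y - 4).
An antiderivative is F(y) = -4*log(y - 4) - log(y + 3).
Then F(8) - F(6) = (-8*log(2) - log(11)) - (-4*log(2) - 2*log(3)) = -4*log(2) - log(11) + 2*log(3).

-4*log(2) - log(11) + 2*log(3)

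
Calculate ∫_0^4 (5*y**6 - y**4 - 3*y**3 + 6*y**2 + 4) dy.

By the power rule, an antiderivative is F(y) = 5*y**7/7 - y**5/5 - 3*y**4/4 + 2*y**3 + 4*y.
Then F(4) - F(0) = (400752/35) - (0) = 400752/35.

400752/35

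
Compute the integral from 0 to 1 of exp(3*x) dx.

-1/3 + exp(3)/3

An antiderivative is F(x) = exp(3*x)/3.
Then F(1) - F(0) = (exp(3)/3) - (1/3) = -1/3 + exp(3)/3.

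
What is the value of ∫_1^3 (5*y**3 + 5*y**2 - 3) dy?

412/3

By the power rule, an antiderivative is F(y) = 5*y**4/4 + 5*y**3/3 - 3*y.
Then F(3) - F(1) = (549/4) - (-1/12) = 412/3.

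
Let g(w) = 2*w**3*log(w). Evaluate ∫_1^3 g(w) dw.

Integrate by parts once (u = ln w, dv = 2*w**3 dw).
An antiderivative is F(w) = w**4*(4*log(w) - 1)/8.
Then F(3) - F(1) = (-81/8 + 81*log(3)/2) - (-1/8) = -10 + 81*log(3)/2.

-10 + 81*log(3)/2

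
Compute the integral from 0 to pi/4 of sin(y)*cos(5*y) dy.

Use the identity sin(y)cos(5*y) = [sin(6*y) + sin(-4*y)]/2.
An antiderivative is F(y) = cos(4*y)/8 - cos(6*y)/12.
Then F(pi/4) - F(0) = (-1/8) - (1/24) = -1/6.

-1/6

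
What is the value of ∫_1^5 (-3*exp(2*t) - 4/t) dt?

An antiderivative is F(t) = -3*exp(2*t)/2 - 4*log(t).
Then F(5) - F(1) = (-3*exp(10)/2 - 4*log(5)) - (-3*exp(2)/2) = -3*exp(10)/2 - 4*log(5) + 3*exp(2)/2.

-3*exp(10)/2 - 4*log(5) + 3*exp(2)/2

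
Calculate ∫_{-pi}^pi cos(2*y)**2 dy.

pi

Use the identity cos^2(2*y) = (1 + cos(4*y))/2.
An antiderivative is F(y) = y/2 + sin(4*y)/8.
Then F(pi) - F(-pi) = (pi/2) - (-pi/2) = pi.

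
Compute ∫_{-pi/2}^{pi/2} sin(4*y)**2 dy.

pi/2

Use the identity sin^2(4*y) = (1 - cos(8*y))/2.
An antiderivative is F(y) = y/2 - sin(8*y)/16.
Then F(pi/2) - F(-pi/2) = (pi/4) - (-pi/4) = pi/2.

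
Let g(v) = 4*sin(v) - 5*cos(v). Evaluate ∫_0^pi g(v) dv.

An antiderivative is F(v) = -5*sin(v) - 4*cos(v).
Then F(pi) - F(0) = (4) - (-4) = 8.

8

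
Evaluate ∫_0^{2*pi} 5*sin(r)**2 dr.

Use the identity sin^2(r) = (1 - cos(2*r))/2.
An antiderivative is F(r) = 5*r/2 - 5*sin(2*r)/4.
Then F(2*pi) - F(0) = (5*pi) - (0) = 5*pi.

5*pi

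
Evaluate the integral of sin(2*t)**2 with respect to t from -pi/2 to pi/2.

Use the identity sin^2(2*t) = (1 - cos(4*t))/2.
An antiderivative is F(t) = t/2 - sin(4*t)/8.
Then F(pi/2) - F(-pi/2) = (pi/4) - (-pi/4) = pi/2.

pi/2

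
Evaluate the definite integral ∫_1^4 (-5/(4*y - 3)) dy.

An antiderivative is F(y) = -5*log(4*y - 3)/4.
Then F(4) - F(1) = (-5*log(13)/4) - (0) = -5*log(13)/4.

-5*log(13)/4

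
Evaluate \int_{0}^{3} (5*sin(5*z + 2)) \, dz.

cos(2) - cos(17)

Let u = 5*z + 2, so du = 5 dz. When z = 0, u = 2; when z = 3, u = 17.
The integral becomes ∫ sin(u) du from 2 to 17, with antiderivative -cos(u).
Back in z: F(z) = -cos(5*z + 2).
Then F(3) - F(0) = (-cos(17)) - (-cos(2)) = cos(2) - cos(17).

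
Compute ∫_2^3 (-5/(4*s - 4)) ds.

-5*log(2)/4

An antiderivative is F(s) = -5*log(4*s - 4)/4.
Then F(3) - F(2) = (-15*log(2)/4) - (-5*log(2)/2) = -5*log(2)/4.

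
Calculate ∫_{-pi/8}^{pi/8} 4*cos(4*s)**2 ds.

pi/2

Use the identity cos^2(4*s) = (1 + cos(8*s))/2.
An antiderivative is F(s) = 2*s + sin(8*s)/4.
Then F(pi/8) - F(-pi/8) = (pi/4) - (-pi/4) = pi/2.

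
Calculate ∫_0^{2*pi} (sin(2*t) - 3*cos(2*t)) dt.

An antiderivative is F(t) = -3*sin(2*t)/2 - cos(2*t)/2.
Then F(2*pi) - F(0) = (-1/2) - (-1/2) = 0.

0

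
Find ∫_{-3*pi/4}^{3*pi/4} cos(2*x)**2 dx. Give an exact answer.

Use the identity cos^2(2*x) = (1 + cos(4*x))/2.
An antiderivative is F(x) = x/2 + sin(4*x)/8.
Then F(3*pi/4) - F(-3*pi/4) = (3*pi/8) - (-3*pi/8) = 3*pi/4.

3*pi/4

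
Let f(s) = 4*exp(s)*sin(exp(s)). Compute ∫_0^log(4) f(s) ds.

Let u = exp(s), so du = exp(s) ds. When s = 0, u = 1; when s = log(4), u = 4.
The integral becomes 4·∫ sin(u) du from 1 to 4, with antiderivative -4*cos(u).
Back in s: F(s) = -4*cos(exp(s)).
Then F(log(4)) - F(0) = (-4*cos(4)) - (-4*cos(1)) = 4*cos(1) - 4*cos(4).

4*cos(1) - 4*cos(4)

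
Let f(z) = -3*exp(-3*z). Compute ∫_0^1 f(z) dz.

An antiderivative is F(z) = exp(-3*z).
Then F(1) - F(0) = (exp(-3)) - (1) = -1 + exp(-3).

-1 + exp(-3)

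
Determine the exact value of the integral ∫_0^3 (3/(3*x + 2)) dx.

Let u = 3*x + 2, so du = 3 dx. When x = 0, u = 2; when x = 3, u = 11.
The integral becomes ∫ 1/u du from 2 to 11, with antiderivative log(u).
Back in x: F(x) = log(3*x + 2).
Then F(3) - F(0) = (log(11)) - (log(2)) = log(11/2).

log(11/2)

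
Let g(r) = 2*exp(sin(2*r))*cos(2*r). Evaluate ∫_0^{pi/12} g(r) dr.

Let u = sin(2*r), so du = 2*cos(2*r) dr. When r = 0, u = 0; when r = pi/12, u = 1/2.
The integral becomes ∫ exp(u) du from 0 to 1/2, with antiderivative exp(u).
Back in r: F(r) = exp(sin(2*r)).
Then F(pi/12) - F(0) = (exp(1/2)) - (1) = -1 + exp(1/2).

-1 + exp(1/2)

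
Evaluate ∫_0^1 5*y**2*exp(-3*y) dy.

10/27 - 85*exp(-3)/27

Integrate by parts twice (u = y^2, dv = 5*exp(-3*y) dy).
An antiderivative is F(y) = (-45*y**2 - 30*y - 10)*exp(-3*y)/27.
Then F(1) - F(0) = (-85*exp(-3)/27) - (-10/27) = 10/27 - 85*exp(-3)/27.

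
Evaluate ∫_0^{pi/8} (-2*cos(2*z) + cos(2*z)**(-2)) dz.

An antiderivative is F(z) = -sin(2*z) + tan(2*z)/2.
Then F(pi/8) - F(0) = (1/2 - sqrt(2)/2) - (0) = 1/2 - sqrt(2)/2.

1/2 - sqrt(2)/2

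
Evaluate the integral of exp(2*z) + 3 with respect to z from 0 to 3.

17/2 + exp(6)/2

An antiderivative is F(z) = exp(2*z)/2 + 3*z.
Then F(3) - F(0) = (9 + exp(6)/2) - (1/2) = 17/2 + exp(6)/2.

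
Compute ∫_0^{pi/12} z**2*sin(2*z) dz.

-1/4 - sqrt(3)*pi**2/576 + pi/48 + sqrt(3)/8

Integrate by parts twice (u = z^2, dv = sin(2*z) dz).
An antiderivative is F(z) = -z**2*cos(2*z)/2 + z*sin(2*z)/2 + cos(2*z)/4.
Then F(pi/12) - F(0) = (-sqrt(3)*pi**2/576 + pi/48 + sqrt(3)/8) - (1/4) = -1/4 - sqrt(3)*pi**2/576 + pi/48 + sqrt(3)/8.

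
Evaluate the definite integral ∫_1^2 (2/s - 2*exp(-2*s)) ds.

An antiderivative is F(s) = 2*log(s) + exp(-2*s).
Then F(2) - F(1) = (exp(-4) + 2*log(2)) - (exp(-2)) = -exp(-2) + exp(-4) + 2*log(2).

-exp(-2) + exp(-4) + 2*log(2)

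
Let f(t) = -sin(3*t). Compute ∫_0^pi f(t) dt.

An antiderivative is F(t) = cos(3*t)/3.
Then F(pi) - F(0) = (-1/3) - (1/3) = -2/3.

-2/3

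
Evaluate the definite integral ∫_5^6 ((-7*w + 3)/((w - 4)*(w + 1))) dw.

Factor the denominator: w**2 - 3*w - 4 = (w + 1)(w - 4).
Partial fractions: (-7*w + 3)/((w - 4)*(w + 1)) = -2/(w + 1) - 5/(w - 4).
An antiderivative is F(w) = -5*log(w - 4) - 2*log(w + 1).
Then F(6) - F(5) = (-2*log(7) - 5*log(2)) - (-log(36)) = -2*log(7) - 3*log(2) + 2*log(3).

-2*log(7) - 3*log(2) + 2*log(3)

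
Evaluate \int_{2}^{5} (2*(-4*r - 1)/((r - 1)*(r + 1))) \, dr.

Factor the denominator: r**2 - 1 = (r + 1)(r - 1).
Partial fractions: 2*(-4*r - 1)/((r - 1)*(r + 1)) = -3/(r + 1) - 5/(r - 1).
An antiderivative is F(r) = -5*log(r - 1) - 3*log(r + 1).
Then F(5) - F(2) = (-13*log(2) - 3*log(3)) - (-log(27)) = -13*log(2).

-13*log(2)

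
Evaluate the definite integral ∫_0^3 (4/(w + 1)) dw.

8*log(2)

An antiderivative is F(w) = 4*log(w + 1).
Then F(3) - F(0) = (8*log(2)) - (0) = 8*log(2).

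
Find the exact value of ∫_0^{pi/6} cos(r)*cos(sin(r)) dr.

Let u = sin(r), so du = cos(r) dr. When r = 0, u = 0; when r = pi/6, u = 1/2.
The integral becomes ∫ cos(u) du from 0 to 1/2, with antiderivative sin(u).
Back in r: F(r) = sin(sin(r)).
Then F(pi/6) - F(0) = (sin(1/2)) - (0) = sin(1/2).

sin(1/2)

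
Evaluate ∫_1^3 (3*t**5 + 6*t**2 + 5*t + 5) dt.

By the power rule, an antiderivative is F(t) = t**6/2 + 2*t**3 + 5*t**2/2 + 5*t.
Then F(3) - F(1) = (456) - (10) = 446.

446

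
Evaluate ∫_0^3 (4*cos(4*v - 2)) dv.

Let u = 4*v - 2, so du = 4 dv. When v = 0, u = -2; when v = 3, u = 10.
The integral becomes ∫ cos(u) du from -2 to 10, with antiderivative sin(u).
Back in v: F(v) = sin(4*v - 2).
Then F(3) - F(0) = (sin(10)) - (-sin(2)) = sin(10) + sin(2).

sin(10) + sin(2)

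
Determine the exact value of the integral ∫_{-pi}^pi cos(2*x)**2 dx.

pi

Use the identity cos^2(2*x) = (1 + cos(4*x))/2.
An antiderivative is F(x) = x/2 + sin(4*x)/8.
Then F(pi) - F(-pi) = (pi/2) - (-pi/2) = pi.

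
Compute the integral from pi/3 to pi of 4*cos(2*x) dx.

An antiderivative is F(x) = 2*sin(2*x).
Then F(pi) - F(pi/3) = (0) - (sqrt(3)) = -sqrt(3).

-sqrt(3)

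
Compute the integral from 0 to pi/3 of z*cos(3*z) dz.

-2/9

Integrate by parts once (u = z, dv = cos(3*z) dz).
An antiderivative is F(z) = z*sin(3*z)/3 + cos(3*z)/9.
Then F(pi/3) - F(0) = (-1/9) - (1/9) = -2/9.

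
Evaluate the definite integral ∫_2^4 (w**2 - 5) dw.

26/3

By the power rule, an antiderivative is F(w) = w**3/3 - 5*w.
Then F(4) - F(2) = (4/3) - (-22/3) = 26/3.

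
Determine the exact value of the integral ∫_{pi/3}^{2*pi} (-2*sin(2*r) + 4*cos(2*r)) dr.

An antiderivative is F(r) = 2*sin(2*r) + cos(2*r).
Then F(2*pi) - F(pi/3) = (1) - (-1/2 + sqrt(3)) = 3/2 - sqrt(3).

3/2 - sqrt(3)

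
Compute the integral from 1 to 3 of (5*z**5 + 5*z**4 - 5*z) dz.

2486/3

By the power rule, an antiderivative is F(z) = 5*z**6/6 + z**5 - 5*z**2/2.
Then F(3) - F(1) = (828) - (-2/3) = 2486/3.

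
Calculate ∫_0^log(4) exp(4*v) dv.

Let u = exp(v), so du = exp(v) dv. When v = 0, u = 1; when v = log(4), u = 4.
The integral becomes ∫ u**3 du from 1 to 4, with antiderivative u**4/4.
Back in v: F(v) = exp(4*v)/4.
Then F(log(4)) - F(0) = (64) - (1/4) = 255/4.

255/4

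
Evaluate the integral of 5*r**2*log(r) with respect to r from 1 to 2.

Integrate by parts once (u = ln r, dv = 5*r**2 dr).
An antiderivative is F(r) = 5*r**3*(3*log(r) - 1)/9.
Then F(2) - F(1) = (-40/9 + 40*log(2)/3) - (-5/9) = -35/9 + 40*log(2)/3.

-35/9 + 40*log(2)/3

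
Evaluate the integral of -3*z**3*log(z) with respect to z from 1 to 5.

Integrate by parts once (u = ln z, dv = -3*z**3 dz).
An antiderivative is F(z) = -3*z**4*(4*log(z) - 1)/16.
Then F(5) - F(1) = (1875/16 - 1875*log(5)/4) - (3/16) = 117 - 1875*log(5)/4.

117 - 1875*log(5)/4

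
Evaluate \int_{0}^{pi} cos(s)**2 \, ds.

pi/2

Use the identity cos^2(s) = (1 + cos(2*s))/2.
An antiderivative is F(s) = s/2 + sin(2*s)/4.
Then F(pi) - F(0) = (pi/2) - (0) = pi/2.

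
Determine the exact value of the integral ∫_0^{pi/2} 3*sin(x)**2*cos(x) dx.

Let u = sin(x), so du = cos(x) dx. When x = 0, u = 0; when x = pi/2, u = 1.
The integral becomes 3·∫ u**2 du from 0 to 1, with antiderivative u**3.
Back in x: F(x) = sin(x)**3.
Then F(pi/2) - F(0) = (1) - (0) = 1.

1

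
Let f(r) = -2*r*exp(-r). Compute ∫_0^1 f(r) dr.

-2 + 4*exp(-1)

Integrate by parts once (u = r, dv = -2*exp(-r) dr).
An antiderivative is F(r) = (2*r + 2)*exp(-r).
Then F(1) - F(0) = (4*exp(-1)) - (2) = -2 + 4*exp(-1).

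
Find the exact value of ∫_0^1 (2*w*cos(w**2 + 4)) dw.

sin(5) - sin(4)

Let u = w**2 + 4, so du = 2*w dw. When w = 0, u = 4; when w = 1, u = 5.
The integral becomes ∫ cos(u) du from 4 to 5, with antiderivative sin(u).
Back in w: F(w) = sin(w**2 + 4).
Then F(1) - F(0) = (sin(5)) - (sin(4)) = sin(5) - sin(4).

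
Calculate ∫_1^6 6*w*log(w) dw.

-105/2 + 108*log(2) + 108*log(3)

Integrate by parts once (u = ln w, dv = 6*w dw).
An antiderivative is F(w) = 3*w**2*(2*log(w) - 1)/2.
Then F(6) - F(1) = (-54 + 108*log(2) + 108*log(3)) - (-3/2) = -105/2 + 108*log(2) + 108*log(3).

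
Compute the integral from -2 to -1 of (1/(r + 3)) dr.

log(2)

An antiderivative is F(r) = log(r + 3).
Then F(-1) - F(-2) = (log(2)) - (0) = log(2).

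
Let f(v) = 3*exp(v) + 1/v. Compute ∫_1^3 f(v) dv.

An antiderivative is F(v) = 3*exp(v) + log(v).
Then F(3) - F(1) = (log(3) + 3*exp(3)) - (3*exp(1)) = -3*exp(1) + log(3) + 3*exp(3).

-3*exp(1) + log(3) + 3*exp(3)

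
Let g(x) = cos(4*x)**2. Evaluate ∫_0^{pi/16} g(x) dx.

1/16 + pi/32

Use the identity cos^2(4*x) = (1 + cos(8*x))/2.
An antiderivative is F(x) = x/2 + sin(8*x)/16.
Then F(pi/16) - F(0) = (1/16 + pi/32) - (0) = 1/16 + pi/32.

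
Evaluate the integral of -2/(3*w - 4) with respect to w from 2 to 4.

-4*log(2)/3

An antiderivative is F(w) = -2*log(3*w - 4)/3.
Then F(4) - F(2) = (-log(4)) - (-2*log(2)/3) = -4*log(2)/3.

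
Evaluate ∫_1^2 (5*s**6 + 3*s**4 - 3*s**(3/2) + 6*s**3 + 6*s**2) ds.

10291/70 - 24*sqrt(2)/5

By the power rule, an antiderivative is F(s) = 5*s**7/7 - 6*s**(5/2)/5 + 3*s**5/5 + 3*s**4/2 + 2*s**3.
Then F(2) - F(1) = (5272/35 - 24*sqrt(2)/5) - (253/70) = 10291/70 - 24*sqrt(2)/5.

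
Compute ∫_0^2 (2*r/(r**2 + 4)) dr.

log(2)

Let u = r**2 + 4, so du = 2*r dr. When r = 0, u = 4; when r = 2, u = 8.
The integral becomes ∫ 1/u du from 4 to 8, with antiderivative log(u).
Back in r: F(r) = log(r**2 + 4).
Then F(2) - F(0) = (log(8)) - (log(4)) = log(2).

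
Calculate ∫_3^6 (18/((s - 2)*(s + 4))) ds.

-3*log(5) + 3*log(2) + 3*log(7)

Factor the denominator: s**2 + 2*s - 8 = (s + 4)(s - 2).
Partial fractions: 18/((s - 2)*(s + 4)) = -3/(s + 4) + 3/(s - 2).
An antiderivative is F(s) = 3*log(s - 2) - 3*log(s + 4).
Then F(6) - F(3) = (-3*log(5) + 3*log(2)) - (-3*log(7)) = -3*log(5) + 3*log(2) + 3*log(7).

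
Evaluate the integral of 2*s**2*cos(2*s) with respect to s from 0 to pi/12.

-1/4 + pi**2/288 + sqrt(3)*pi/24

Integrate by parts twice (u = s^2, dv = 2*cos(2*s) ds).
An antiderivative is F(s) = s**2*sin(2*s) + s*cos(2*s) - sin(2*s)/2.
Then F(pi/12) - F(0) = (-1/4 + pi**2/288 + sqrt(3)*pi/24) - (0) = -1/4 + pi**2/288 + sqrt(3)*pi/24.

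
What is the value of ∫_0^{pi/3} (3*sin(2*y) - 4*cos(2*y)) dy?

9/4 - sqrt(3)

An antiderivative is F(y) = -2*sin(2*y) - 3*cos(2*y)/2.
Then F(pi/3) - F(0) = (3/4 - sqrt(3)) - (-3/2) = 9/4 - sqrt(3).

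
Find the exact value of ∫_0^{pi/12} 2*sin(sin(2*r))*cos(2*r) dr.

Let u = sin(2*r), so du = 2*cos(2*r) dr. When r = 0, u = 0; when r = pi/12, u = 1/2.
The integral becomes ∫ sin(u) du from 0 to 1/2, with antiderivative -cos(u).
Back in r: F(r) = -cos(sin(2*r)).
Then F(pi/12) - F(0) = (-cos(1/2)) - (-1) = 1 - cos(1/2).

1 - cos(1/2)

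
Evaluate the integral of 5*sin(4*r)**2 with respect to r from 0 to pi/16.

-5/16 + 5*pi/32

Use the identity sin^2(4*r) = (1 - cos(8*r))/2.
An antiderivative is F(r) = 5*r/2 - 5*sin(8*r)/16.
Then F(pi/16) - F(0) = (-5/16 + 5*pi/32) - (0) = -5/16 + 5*pi/32.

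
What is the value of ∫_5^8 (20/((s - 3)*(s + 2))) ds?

Factor the denominator: s**2 - s - 6 = (s + 2)(s - 3).
Partial fractions: 20/((s - 3)*(s + 2)) = -4/(s + 2) + 4/(s - 3).
An antiderivative is F(s) = 4*log(s - 3) - 4*log(s + 2).
Then F(8) - F(5) = (-log(16)) - (-4*log(7) + 4*log(2)) = -8*log(2) + 4*log(7).

-8*log(2) + 4*log(7)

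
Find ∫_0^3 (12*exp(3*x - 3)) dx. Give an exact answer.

Let u = 3*x - 3, so du = 3 dx. When x = 0, u = -3; when x = 3, u = 6.
The integral becomes 4·∫ exp(u) du from -3 to 6, with antiderivative 4*exp(u).
Back in x: F(x) = 4*exp(3*x - 3).
Then F(3) - F(0) = (4*exp(6)) - (4*exp(-3)) = -(4 - 4*exp(9))*exp(-3).

-(4 - 4*exp(9))*exp(-3)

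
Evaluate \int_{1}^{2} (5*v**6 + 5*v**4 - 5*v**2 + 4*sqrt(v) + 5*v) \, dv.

By the power rule, an antiderivative is F(v) = 5*v**7/7 + v**5 + 8*v**(3/2)/3 - 5*v**3/3 + 5*v**2/2.
Then F(2) - F(1) = (16*sqrt(2)/3 + 2522/21) - (73/14) = 16*sqrt(2)/3 + 4825/42.

16*sqrt(2)/3 + 4825/42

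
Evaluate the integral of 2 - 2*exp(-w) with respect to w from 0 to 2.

2*exp(-2) + 2

An antiderivative is F(w) = 2*w + 2*exp(-w).
Then F(2) - F(0) = (2*exp(-2) + 4) - (2) = 2*exp(-2) + 2.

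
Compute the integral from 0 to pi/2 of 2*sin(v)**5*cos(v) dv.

1/3

Let u = sin(v), so du = cos(v) dv. When v = 0, u = 0; when v = pi/2, u = 1.
The integral becomes 2·∫ u**5 du from 0 to 1, with antiderivative u**6/3.
Back in v: F(v) = sin(v)**6/3.
Then F(pi/2) - F(0) = (1/3) - (0) = 1/3.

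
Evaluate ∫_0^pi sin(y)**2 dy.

pi/2

Use the identity sin^2(y) = (1 - cos(2*y))/2.
An antiderivative is F(y) = y/2 - sin(2*y)/4.
Then F(pi) - F(0) = (pi/2) - (0) = pi/2.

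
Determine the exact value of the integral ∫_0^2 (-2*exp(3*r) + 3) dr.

20/3 - 2*exp(6)/3

An antiderivative is F(r) = -2*exp(3*r)/3 + 3*r.
Then F(2) - F(0) = (6 - 2*exp(6)/3) - (-2/3) = 20/3 - 2*exp(6)/3.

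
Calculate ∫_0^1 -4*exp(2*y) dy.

An antiderivative is F(y) = -2*exp(2*y).
Then F(1) - F(0) = (-2*exp(2)) - (-2) = 2 - 2*exp(2).

2 - 2*exp(2)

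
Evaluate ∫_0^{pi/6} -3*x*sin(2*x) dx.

-3*sqrt(3)/8 + pi/8

Integrate by parts once (u = x, dv = -3*sin(2*x) dx).
An antiderivative is F(x) = 3*x*cos(2*x)/2 - 3*sin(2*x)/4.
Then F(pi/6) - F(0) = (-3*sqrt(3)/8 + pi/8) - (0) = -3*sqrt(3)/8 + pi/8.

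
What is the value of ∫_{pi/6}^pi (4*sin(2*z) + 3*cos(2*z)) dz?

-3*sqrt(3)/4 - 1

An antiderivative is F(z) = 3*sin(2*z)/2 - 2*cos(2*z).
Then F(pi) - F(pi/6) = (-2) - (-1 + 3*sqrt(3)/4) = -3*sqrt(3)/4 - 1.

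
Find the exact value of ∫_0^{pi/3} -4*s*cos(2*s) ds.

-sqrt(3)*pi/3 + 3/2

Integrate by parts once (u = s, dv = -4*cos(2*s) ds).
An antiderivative is F(s) = -2*s*sin(2*s) - cos(2*s).
Then F(pi/3) - F(0) = (-sqrt(3)*pi/3 + 1/2) - (-1) = -sqrt(3)*pi/3 + 3/2.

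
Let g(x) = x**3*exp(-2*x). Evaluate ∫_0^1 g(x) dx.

3/8 - 19*exp(-2)/8

Integrate by parts 3 times (u = x^3, dv = exp(-2*x) dx).
An antiderivative is F(x) = (-4*x**3 - 6*x**2 - 6*x - 3)*exp(-2*x)/8.
Then F(1) - F(0) = (-19*exp(-2)/8) - (-3/8) = 3/8 - 19*exp(-2)/8.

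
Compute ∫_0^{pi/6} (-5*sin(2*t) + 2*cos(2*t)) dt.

An antiderivative is F(t) = sin(2*t) + 5*cos(2*t)/2.
Then F(pi/6) - F(0) = (sqrt(3)/2 + 5/4) - (5/2) = -5/4 + sqrt(3)/2.

-5/4 + sqrt(3)/2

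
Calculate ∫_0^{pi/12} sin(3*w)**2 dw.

-1/12 + pi/24

Use the identity sin^2(3*w) = (1 - cos(6*w))/2.
An antiderivative is F(w) = w/2 - sin(6*w)/12.
Then F(pi/12) - F(0) = (-1/12 + pi/24) - (0) = -1/12 + pi/24.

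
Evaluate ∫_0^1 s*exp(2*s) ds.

1/4 + exp(2)/4

Integrate by parts once (u = s, dv = exp(2*s) ds).
An antiderivative is F(s) = (2*s - 1)*exp(2*s)/4.
Then F(1) - F(0) = (exp(2)/4) - (-1/4) = 1/4 + exp(2)/4.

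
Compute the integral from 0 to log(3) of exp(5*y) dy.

Let u = exp(y), so du = exp(y) dy. When y = 0, u = 1; when y = log(3), u = 3.
The integral becomes ∫ u**4 du from 1 to 3, with antiderivative u**5/5.
Back in y: F(y) = exp(5*y)/5.
Then F(log(3)) - F(0) = (243/5) - (1/5) = 242/5.

242/5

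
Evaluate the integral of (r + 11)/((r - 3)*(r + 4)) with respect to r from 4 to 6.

log(36/5)

Factor the denominator: r**2 + r - 12 = (r + 4)(r - 3).
Partial fractions: (r + 11)/((r - 3)*(r + 4)) = -1/(r + 4) + 2/(r - 3).
An antiderivative is F(r) = 2*log(r - 3) - log(r + 4).
Then F(6) - F(4) = (log(9/10)) - (-log(8)) = log(36/5).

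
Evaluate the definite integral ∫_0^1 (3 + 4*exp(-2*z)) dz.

5 - 2*exp(-2)

An antiderivative is F(z) = 3*z - 2*exp(-2*z).
Then F(1) - F(0) = (3 - 2*exp(-2)) - (-2) = 5 - 2*exp(-2).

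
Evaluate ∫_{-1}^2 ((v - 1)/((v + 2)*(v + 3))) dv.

-10*log(2) + 4*log(5)

Factor the denominator: v**2 + 5*v + 6 = (v + 3)(v + 2).
Partial fractions: (v - 1)/((v + 2)*(v + 3)) = 4/(v + 3) - 3/(v + 2).
An antiderivative is F(v) = -3*log(v + 2) + 4*log(v + 3).
Then F(2) - F(-1) = (-6*log(2) + 4*log(5)) - (log(16)) = -10*log(2) + 4*log(5).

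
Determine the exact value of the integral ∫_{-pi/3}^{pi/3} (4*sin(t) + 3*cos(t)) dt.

An antiderivative is F(t) = 3*sin(t) - 4*cos(t).
Then F(pi/3) - F(-pi/3) = (-2 + 3*sqrt(3)/2) - (-3*sqrt(3)/2 - 2) = 3*sqrt(3).

3*sqrt(3)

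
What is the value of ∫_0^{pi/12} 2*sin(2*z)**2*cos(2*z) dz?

1/24

Let u = sin(2*z), so du = 2*cos(2*z) dz. When z = 0, u = 0; when z = pi/12, u = 1/2.
The integral becomes ∫ u**2 du from 0 to 1/2, with antiderivative u**3/3.
Back in z: F(z) = sin(2*z)**3/3.
Then F(pi/12) - F(0) = (1/24) - (0) = 1/24.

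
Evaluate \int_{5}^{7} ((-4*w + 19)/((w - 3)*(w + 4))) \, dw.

Factor the denominator: w**2 + w - 12 = (w + 4)(w - 3).
Partial fractions: (-4*w + 19)/((w - 3)*(w + 4)) = -5/(w + 4) + 1/(w - 3).
An antiderivative is F(w) = log(w - 3) - 5*log(w + 4).
Then F(7) - F(5) = (-5*log(11) + 2*log(2)) - (-10*log(3) + log(2)) = -5*log(11) + log(2) + 10*log(3).

-5*log(11) + log(2) + 10*log(3)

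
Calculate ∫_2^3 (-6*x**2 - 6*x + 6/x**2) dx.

-52

By the power rule, an antiderivative is F(x) = -2*x**3 - 3*x**2 - 6/x.
Then F(3) - F(2) = (-83) - (-31) = -52.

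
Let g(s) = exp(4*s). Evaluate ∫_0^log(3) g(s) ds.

Let u = exp(s), so du = exp(s) ds. When s = 0, u = 1; when s = log(3), u = 3.
The integral becomes ∫ u**3 du from 1 to 3, with antiderivative u**4/4.
Back in s: F(s) = exp(4*s)/4.
Then F(log(3)) - F(0) = (81/4) - (1/4) = 20.

20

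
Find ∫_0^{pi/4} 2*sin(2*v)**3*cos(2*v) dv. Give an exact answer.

Let u = sin(2*v), so du = 2*cos(2*v) dv. When v = 0, u = 0; when v = pi/4, u = 1.
The integral becomes ∫ u**3 du from 0 to 1, with antiderivative u**4/4.
Back in v: F(v) = sin(2*v)**4/4.
Then F(pi/4) - F(0) = (1/4) - (0) = 1/4.

1/4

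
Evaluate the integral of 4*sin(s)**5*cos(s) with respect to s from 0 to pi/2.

2/3

Let u = sin(s), so du = cos(s) ds. When s = 0, u = 0; when s = pi/2, u = 1.
The integral becomes 4·∫ u**5 du from 0 to 1, with antiderivative 2*u**6/3.
Back in s: F(s) = 2*sin(s)**6/3.
Then F(pi/2) - F(0) = (2/3) - (0) = 2/3.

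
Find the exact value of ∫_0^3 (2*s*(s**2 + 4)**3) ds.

28305/4

Let u = s**2 + 4, so du = 2*s ds. When s = 0, u = 4; when s = 3, u = 13.
The integral becomes ∫ u**3 du from 4 to 13, with antiderivative u**4/4.
Back in s: F(s) = (s**2 + 4)**4/4.
Then F(3) - F(0) = (28561/4) - (64) = 28305/4.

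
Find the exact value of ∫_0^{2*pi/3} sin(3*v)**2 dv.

Use the identity sin^2(3*v) = (1 - cos(6*v))/2.
An antiderivative is F(v) = v/2 - sin(6*v)/12.
Then F(2*pi/3) - F(0) = (pi/3) - (0) = pi/3.

pi/3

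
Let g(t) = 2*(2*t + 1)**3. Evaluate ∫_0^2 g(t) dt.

156

Let u = 2*t + 1, so du = 2 dt. When t = 0, u = 1; when t = 2, u = 5.
The integral becomes ∫ u**3 du from 1 to 5, with antiderivative u**4/4.
Back in t: F(t) = (2*t + 1)**4/4.
Then F(2) - F(0) = (625/4) - (1/4) = 156.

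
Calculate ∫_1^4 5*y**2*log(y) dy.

-35 + 640*log(2)/3

Integrate by parts once (u = ln y, dv = 5*y**2 dy).
An antiderivative is F(y) = 5*y**3*(3*log(y) - 1)/9.
Then F(4) - F(1) = (-320/9 + 640*log(2)/3) - (-5/9) = -35 + 640*log(2)/3.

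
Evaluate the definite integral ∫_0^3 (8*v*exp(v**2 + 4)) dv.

Let u = v**2 + 4, so du = 2*v dv. When v = 0, u = 4; when v = 3, u = 13.
The integral becomes 4·∫ exp(u) du from 4 to 13, with antiderivative 4*exp(u).
Back in v: F(v) = 4*exp(v**2 + 4).
Then F(3) - F(0) = (4*exp(13)) - (4*exp(4)) = -4*(1 - exp(9))*exp(4).

-4*(1 - exp(9))*exp(4)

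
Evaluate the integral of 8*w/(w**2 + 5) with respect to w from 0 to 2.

-4*log(5) + 8*log(3)

Let u = w**2 + 5, so du = 2*w dw. When w = 0, u = 5; when w = 2, u = 9.
The integral becomes 4·∫ 1/u du from 5 to 9, with antiderivative 4*log(u).
Back in w: F(w) = 4*log(w**2 + 5).
Then F(2) - F(0) = (8*log(3)) - (4*log(5)) = -4*log(5) + 8*log(3).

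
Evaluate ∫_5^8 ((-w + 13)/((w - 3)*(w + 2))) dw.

-5*log(2) - log(5) + 3*log(7)

Factor the denominator: w**2 - w - 6 = (w + 2)(w - 3).
Partial fractions: (-w + 13)/((w - 3)*(w + 2)) = -3/(w + 2) + 2/(w - 3).
An antiderivative is F(w) = 2*log(w - 3) - 3*log(w + 2).
Then F(8) - F(5) = (-log(40)) - (-3*log(7) + 2*log(2)) = -5*log(2) - log(5) + 3*log(7).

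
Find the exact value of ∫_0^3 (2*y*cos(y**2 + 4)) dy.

Let u = y**2 + 4, so du = 2*y dy. When y = 0, u = 4; when y = 3, u = 13.
The integral becomes ∫ cos(u) du from 4 to 13, with antiderivative sin(u).
Back in y: F(y) = sin(y**2 + 4).
Then F(3) - F(0) = (sin(13)) - (sin(4)) = sin(13) - sin(4).

sin(13) - sin(4)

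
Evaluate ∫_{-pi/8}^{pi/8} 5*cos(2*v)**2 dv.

Use the identity cos^2(2*v) = (1 + cos(4*v))/2.
An antiderivative is F(v) = 5*v/2 + 5*sin(4*v)/8.
Then F(pi/8) - F(-pi/8) = (5/8 + 5*pi/16) - (-5*pi/16 - 5/8) = 5/4 + 5*pi/8.

5/4 + 5*pi/8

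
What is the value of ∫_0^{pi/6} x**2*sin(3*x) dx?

Integrate by parts twice (u = x^2, dv = sin(3*x) dx).
An antiderivative is F(x) = -x**2*cos(3*x)/3 + 2*x*sin(3*x)/9 + 2*cos(3*x)/27.
Then F(pi/6) - F(0) = (pi/27) - (2/27) = -2/27 + pi/27.

-2/27 + pi/27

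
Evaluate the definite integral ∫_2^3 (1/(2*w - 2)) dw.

An antiderivative is F(w) = log(2*w - 2)/2.
Then F(3) - F(2) = (log(2)) - (log(2)/2) = log(2)/2.

log(2)/2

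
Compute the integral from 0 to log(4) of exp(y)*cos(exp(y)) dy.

-sin(1) + sin(4)

Let u = exp(y), so du = exp(y) dy. When y = 0, u = 1; when y = log(4), u = 4.
The integral becomes ∫ cos(u) du from 1 to 4, with antiderivative sin(u).
Back in y: F(y) = sin(exp(y)).
Then F(log(4)) - F(0) = (sin(4)) - (sin(1)) = -sin(1) + sin(4).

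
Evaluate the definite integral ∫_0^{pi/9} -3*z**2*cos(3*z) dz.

Integrate by parts twice (u = z^2, dv = -3*cos(3*z) dz).
An antiderivative is F(z) = -z**2*sin(3*z) - 2*z*cos(3*z)/3 + 2*sin(3*z)/9.
Then F(pi/9) - F(0) = (-pi/27 - sqrt(3)*pi**2/162 + sqrt(3)/9) - (0) = -pi/27 - sqrt(3)*pi**2/162 + sqrt(3)/9.

-pi/27 - sqrt(3)*pi**2/162 + sqrt(3)/9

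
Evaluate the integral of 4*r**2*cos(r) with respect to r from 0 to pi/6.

Integrate by parts twice (u = r^2, dv = 4*cos(r) dr).
An antiderivative is F(r) = 4*r**2*sin(r) + 8*r*cos(r) - 8*sin(r).
Then F(pi/6) - F(0) = (-4 + pi**2/18 + 2*sqrt(3)*pi/3) - (0) = -4 + pi**2/18 + 2*sqrt(3)*pi/3.

-4 + pi**2/18 + 2*sqrt(3)*pi/3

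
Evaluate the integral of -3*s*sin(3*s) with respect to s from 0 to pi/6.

Integrate by parts once (u = s, dv = -3*sin(3*s) ds).
An antiderivative is F(s) = s*cos(3*s) - sin(3*s)/3.
Then F(pi/6) - F(0) = (-1/3) - (0) = -1/3.

-1/3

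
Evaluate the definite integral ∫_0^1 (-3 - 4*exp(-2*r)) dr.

-5 + 2*exp(-2)

An antiderivative is F(r) = -3*r + 2*exp(-2*r).
Then F(1) - F(0) = (-3 + 2*exp(-2)) - (2) = -5 + 2*exp(-2).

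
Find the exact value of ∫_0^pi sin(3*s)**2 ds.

Use the identity sin^2(3*s) = (1 - cos(6*s))/2.
An antiderivative is F(s) = s/2 - sin(6*s)/12.
Then F(pi) - F(0) = (pi/2) - (0) = pi/2.

pi/2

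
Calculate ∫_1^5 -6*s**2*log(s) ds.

248/3 - 250*log(5)

Integrate by parts once (u = ln s, dv = -6*s**2 ds).
An antiderivative is F(s) = -2*s**3*(3*log(s) - 1)/3.
Then F(5) - F(1) = (250/3 - 250*log(5)) - (2/3) = 248/3 - 250*log(5).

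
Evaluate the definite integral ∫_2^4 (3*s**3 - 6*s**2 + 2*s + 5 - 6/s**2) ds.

By the power rule, an antiderivative is F(s) = 3*s**4/4 - 2*s**3 + s**2 + 5*s + 6/s.
Then F(4) - F(2) = (203/2) - (13) = 177/2.

177/2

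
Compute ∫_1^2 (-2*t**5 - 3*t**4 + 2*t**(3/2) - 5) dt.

-227/5 + 16*sqrt(2)/5

By the power rule, an antiderivative is F(t) = -t**6/3 + 4*t**(5/2)/5 - 3*t**5/5 - 5*t.
Then F(2) - F(1) = (-758/15 + 16*sqrt(2)/5) - (-77/15) = -227/5 + 16*sqrt(2)/5.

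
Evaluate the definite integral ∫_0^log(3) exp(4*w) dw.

20

Let u = exp(w), so du = exp(w) dw. When w = 0, u = 1; when w = log(3), u = 3.
The integral becomes ∫ u**3 du from 1 to 3, with antiderivative u**4/4.
Back in w: F(w) = exp(4*w)/4.
Then F(log(3)) - F(0) = (81/4) - (1/4) = 20.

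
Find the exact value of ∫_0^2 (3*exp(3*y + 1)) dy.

Let u = 3*y + 1, so du = 3 dy. When y = 0, u = 1; when y = 2, u = 7.
The integral becomes ∫ exp(u) du from 1 to 7, with antiderivative exp(u).
Back in y: F(y) = exp(3*y + 1).
Then F(2) - F(0) = (exp(7)) - (exp(1)) = -exp(1) + exp(7).

-exp(1) + exp(7)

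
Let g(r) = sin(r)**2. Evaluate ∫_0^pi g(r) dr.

pi/2

Use the identity sin^2(r) = (1 - cos(2*r))/2.
An antiderivative is F(r) = r/2 - sin(2*r)/4.
Then F(pi) - F(0) = (pi/2) - (0) = pi/2.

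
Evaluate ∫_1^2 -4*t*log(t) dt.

Integrate by parts once (u = ln t, dv = -4*t dt).
An antiderivative is F(t) = -t**2*(2*log(t) - 1).
Then F(2) - F(1) = (4 - 8*log(2)) - (1) = 3 - 8*log(2).

3 - 8*log(2)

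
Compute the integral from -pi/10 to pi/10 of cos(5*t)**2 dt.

pi/10

Use the identity cos^2(5*t) = (1 + cos(10*t))/2.
An antiderivative is F(t) = t/2 + sin(10*t)/20.
Then F(pi/10) - F(-pi/10) = (pi/20) - (-pi/20) = pi/10.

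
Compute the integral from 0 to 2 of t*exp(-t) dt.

1 - 3*exp(-2)

Integrate by parts once (u = t, dv = exp(-t) dt).
An antiderivative is F(t) = (-t - 1)*exp(-t).
Then F(2) - F(0) = (-3*exp(-2)) - (-1) = 1 - 3*exp(-2).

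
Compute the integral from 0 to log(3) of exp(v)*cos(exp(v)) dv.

Let u = exp(v), so du = exp(v) dv. When v = 0, u = 1; when v = log(3), u = 3.
The integral becomes ∫ cos(u) du from 1 to 3, with antiderivative sin(u).
Back in v: F(v) = sin(exp(v)).
Then F(log(3)) - F(0) = (sin(3)) - (sin(1)) = -sin(1) + sin(3).

-sin(1) + sin(3)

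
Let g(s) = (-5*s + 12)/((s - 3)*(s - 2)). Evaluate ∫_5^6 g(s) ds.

Factor the denominator: s**2 - 5*s + 6 = (s - 2)(s - 3).
Partial fractions: (-5*s + 12)/((s - 3)*(s - 2)) = -2/(s - 2) - 3/(s - 3).
An antiderivative is F(s) = -3*log(s - 3) - 2*log(s - 2).
Then F(6) - F(5) = (-3*log(3) - 4*log(2)) - (-log(72)) = -log(6).

-log(6)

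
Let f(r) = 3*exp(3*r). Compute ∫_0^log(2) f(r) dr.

Let u = exp(r), so du = exp(r) dr. When r = 0, u = 1; when r = log(2), u = 2.
The integral becomes 3·∫ u**2 du from 1 to 2, with antiderivative u**3.
Back in r: F(r) = exp(3*r).
Then F(log(2)) - F(0) = (8) - (1) = 7.

7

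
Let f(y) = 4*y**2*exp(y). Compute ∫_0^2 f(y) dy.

-8 + 8*exp(2)

Integrate by parts twice (u = y^2, dv = 4*exp(y) dy).
An antiderivative is F(y) = (4*y**2 - 8*y + 8)*exp(y).
Then F(2) - F(0) = (8*exp(2)) - (8) = -8 + 8*exp(2).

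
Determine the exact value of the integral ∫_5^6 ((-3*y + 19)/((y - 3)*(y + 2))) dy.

-17*log(2) + 2*log(3) + 5*log(7)

Factor the denominator: y**2 - y - 6 = (y + 2)(y - 3).
Partial fractions: (-3*y + 19)/((y - 3)*(y + 2)) = -5/(y + 2) + 2/(y - 3).
An antiderivative is F(y) = 2*log(y - 3) - 5*log(y + 2).
Then F(6) - F(5) = (-15*log(2) + 2*log(3)) - (-5*log(7) + 2*log(2)) = -17*log(2) + 2*log(3) + 5*log(7).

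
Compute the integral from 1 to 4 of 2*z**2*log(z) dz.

Integrate by parts once (u = ln z, dv = 2*z**2 dz).
An antiderivative is F(z) = 2*z**3*(3*log(z) - 1)/9.
Then F(4) - F(1) = (-128/9 + 256*log(2)/3) - (-2/9) = -14 + 256*log(2)/3.

-14 + 256*log(2)/3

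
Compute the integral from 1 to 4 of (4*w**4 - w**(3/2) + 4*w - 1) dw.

833

By the power rule, an antiderivative is F(w) = -2*w**(5/2)/5 + 4*w**5/5 + 2*w**2 - w.
Then F(4) - F(1) = (4172/5) - (7/5) = 833.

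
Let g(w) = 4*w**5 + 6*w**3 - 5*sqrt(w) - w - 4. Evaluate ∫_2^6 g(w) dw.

By the power rule, an antiderivative is F(w) = 2*w**6/3 + 3*w**4/2 - 10*w**(3/2)/3 - w**2/2 - 4*w.
Then F(6) - F(2) = (33006 - 20*sqrt(6)) - (170/3 - 20*sqrt(2)/3) = -20*sqrt(6) + 20*sqrt(2)/3 + 98848/3.

-20*sqrt(6) + 20*sqrt(2)/3 + 98848/3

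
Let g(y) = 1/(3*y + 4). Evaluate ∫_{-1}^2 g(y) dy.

log(10)/3

An antiderivative is F(y) = log(3*y + 4)/3.
Then F(2) - F(-1) = (log(10)/3) - (0) = log(10)/3.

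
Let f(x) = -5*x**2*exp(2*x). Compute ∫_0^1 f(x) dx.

5/4 - 5*exp(2)/4

Integrate by parts twice (u = x^2, dv = -5*exp(2*x) dx).
An antiderivative is F(x) = (-10*x**2 + 10*x - 5)*exp(2*x)/4.
Then F(1) - F(0) = (-5*exp(2)/4) - (-5/4) = 5/4 - 5*exp(2)/4.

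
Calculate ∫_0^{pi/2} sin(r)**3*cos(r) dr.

Let u = sin(r), so du = cos(r) dr. When r = 0, u = 0; when r = pi/2, u = 1.
The integral becomes ∫ u**3 du from 0 to 1, with antiderivative u**4/4.
Back in r: F(r) = sin(r)**4/4.
Then F(pi/2) - F(0) = (1/4) - (0) = 1/4.

1/4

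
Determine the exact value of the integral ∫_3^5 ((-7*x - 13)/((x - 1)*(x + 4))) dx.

Factor the denominator: x**2 + 3*x - 4 = (x + 4)(x - 1).
Partial fractions: (-7*x - 13)/((x - 1)*(x + 4)) = -3/(x + 4) - 4/(x - 1).
An antiderivative is F(x) = -4*log(x - 1) - 3*log(x + 4).
Then F(5) - F(3) = (-6*log(3) - 8*log(2)) - (-3*log(7) - 4*log(2)) = -6*log(3) - 4*log(2) + 3*log(7).

-6*log(3) - 4*log(2) + 3*log(7)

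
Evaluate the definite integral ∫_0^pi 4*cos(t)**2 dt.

2*pi

Use the identity cos^2(t) = (1 + cos(2*t))/2.
An antiderivative is F(t) = 2*t + sin(2*t).
Then F(pi) - F(0) = (2*pi) - (0) = 2*pi.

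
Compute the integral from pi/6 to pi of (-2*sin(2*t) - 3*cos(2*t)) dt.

1/2 + 3*sqrt(3)/4

An antiderivative is F(t) = -3*sin(2*t)/2 + cos(2*t).
Then F(pi) - F(pi/6) = (1) - (1/2 - 3*sqrt(3)/4) = 1/2 + 3*sqrt(3)/4.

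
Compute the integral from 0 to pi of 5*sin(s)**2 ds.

5*pi/2

Use the identity sin^2(s) = (1 - cos(2*s))/2.
An antiderivative is F(s) = 5*s/2 - 5*sin(2*s)/4.
Then F(pi) - F(0) = (5*pi/2) - (0) = 5*pi/2.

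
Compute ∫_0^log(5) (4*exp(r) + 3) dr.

3*log(5) + 16

An antiderivative is F(r) = 3*r + 4*exp(r).
Then F(log(5)) - F(0) = (3*log(5) + 20) - (4) = 3*log(5) + 16.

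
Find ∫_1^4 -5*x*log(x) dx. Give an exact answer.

Integrate by parts once (u = ln x, dv = -5*x dx).
An antiderivative is F(x) = -5*x**2*(2*log(x) - 1)/4.
Then F(4) - F(1) = (20 - 80*log(2)) - (5/4) = 75/4 - 80*log(2).

75/4 - 80*log(2)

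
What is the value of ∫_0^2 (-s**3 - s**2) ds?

By the power rule, an antiderivative is F(s) = -s**4/4 - s**3/3.
Then F(2) - F(0) = (-20/3) - (0) = -20/3.

-20/3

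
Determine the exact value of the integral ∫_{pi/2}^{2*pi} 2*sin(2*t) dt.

An antiderivative is F(t) = -cos(2*t).
Then F(2*pi) - F(pi/2) = (-1) - (1) = -2.

-2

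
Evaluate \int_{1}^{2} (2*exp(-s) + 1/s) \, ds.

An antiderivative is F(s) = log(s) - 2*exp(-s).
Then F(2) - F(1) = (-2*exp(-2) + log(2)) - (-2*exp(-1)) = -2*exp(-2) + log(2) + 2*exp(-1).

-2*exp(-2) + log(2) + 2*exp(-1)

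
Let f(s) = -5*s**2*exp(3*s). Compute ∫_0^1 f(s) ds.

Integrate by parts twice (u = s^2, dv = -5*exp(3*s) ds).
An antiderivative is F(s) = (-45*s**2 + 30*s - 10)*exp(3*s)/27.
Then F(1) - F(0) = (-25*exp(3)/27) - (-10/27) = 10/27 - 25*exp(3)/27.

10/27 - 25*exp(3)/27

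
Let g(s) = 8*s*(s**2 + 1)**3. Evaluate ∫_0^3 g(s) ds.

Let u = s**2 + 1, so du = 2*s ds. When s = 0, u = 1; when s = 3, u = 10.
The integral becomes 4·∫ u**3 du from 1 to 10, with antiderivative u**4.
Back in s: F(s) = (s**2 + 1)**4.
Then F(3) - F(0) = (10000) - (1) = 9999.

9999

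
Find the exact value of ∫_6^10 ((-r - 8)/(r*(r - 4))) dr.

Factor the denominator: r**2 - 4*r = r(r - 4).
Partial fractions: (-r - 8)/(r*(r - 4)) = 2/r - 3/(r - 4).
An antiderivative is F(r) = 2*log(r) - 3*log(r - 4).
Then F(10) - F(6) = (log(25/54)) - (log(9/2)) = -5*log(3) + 2*log(5).

-5*log(3) + 2*log(5)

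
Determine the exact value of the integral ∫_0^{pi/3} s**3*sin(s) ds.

-3*sqrt(3) - pi**3/54 + sqrt(3)*pi**2/6 + pi

Integrate by parts 3 times (u = s^3, dv = sin(s) ds).
An antiderivative is F(s) = -s**3*cos(s) + 3*s**2*sin(s) + 6*s*cos(s) - 6*sin(s).
Then F(pi/3) - F(0) = (-3*sqrt(3) - pi**3/54 + sqrt(3)*pi**2/6 + pi) - (0) = -3*sqrt(3) - pi**3/54 + sqrt(3)*pi**2/6 + pi.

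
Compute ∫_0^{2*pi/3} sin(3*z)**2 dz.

Use the identity sin^2(3*z) = (1 - cos(6*z))/2.
An antiderivative is F(z) = z/2 - sin(6*z)/12.
Then F(2*pi/3) - F(0) = (pi/3) - (0) = pi/3.

pi/3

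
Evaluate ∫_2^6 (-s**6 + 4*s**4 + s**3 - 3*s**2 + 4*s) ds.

-1176048/35

By the power rule, an antiderivative is F(s) = -s**7/7 + 4*s**5/5 + s**4/4 - s**3 + 2*s**2.
Then F(6) - F(2) = (-1175652/35) - (396/35) = -1176048/35.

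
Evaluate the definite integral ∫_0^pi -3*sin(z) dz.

-6

An antiderivative is F(z) = 3*cos(z).
Then F(pi) - F(0) = (-3) - (3) = -6.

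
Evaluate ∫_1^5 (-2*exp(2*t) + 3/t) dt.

-exp(10) + 3*log(5) + exp(2)

An antiderivative is F(t) = -exp(2*t) + 3*log(t).
Then F(5) - F(1) = (-exp(10) + 3*log(5)) - (-exp(2)) = -exp(10) + 3*log(5) + exp(2).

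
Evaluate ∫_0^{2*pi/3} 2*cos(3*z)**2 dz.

Use the identity cos^2(3*z) = (1 + cos(6*z))/2.
An antiderivative is F(z) = z + sin(6*z)/6.
Then F(2*pi/3) - F(0) = (2*pi/3) - (0) = 2*pi/3.

2*pi/3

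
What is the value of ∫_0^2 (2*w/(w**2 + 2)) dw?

log(3)

Let u = w**2 + 2, so du = 2*w dw. When w = 0, u = 2; when w = 2, u = 6.
The integral becomes ∫ 1/u du from 2 to 6, with antiderivative log(u).
Back in w: F(w) = log(w**2 + 2).
Then F(2) - F(0) = (log(6)) - (log(2)) = log(3).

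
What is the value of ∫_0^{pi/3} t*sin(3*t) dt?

pi/9

Integrate by parts once (u = t, dv = sin(3*t) dt).
An antiderivative is F(t) = -t*cos(3*t)/3 + sin(3*t)/9.
Then F(pi/3) - F(0) = (pi/9) - (0) = pi/9.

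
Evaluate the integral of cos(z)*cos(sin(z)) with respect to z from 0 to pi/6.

sin(1/2)

Let u = sin(z), so du = cos(z) dz. When z = 0, u = 0; when z = pi/6, u = 1/2.
The integral becomes ∫ cos(u) du from 0 to 1/2, with antiderivative sin(u).
Back in z: F(z) = sin(sin(z)).
Then F(pi/6) - F(0) = (sin(1/2)) - (0) = sin(1/2).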